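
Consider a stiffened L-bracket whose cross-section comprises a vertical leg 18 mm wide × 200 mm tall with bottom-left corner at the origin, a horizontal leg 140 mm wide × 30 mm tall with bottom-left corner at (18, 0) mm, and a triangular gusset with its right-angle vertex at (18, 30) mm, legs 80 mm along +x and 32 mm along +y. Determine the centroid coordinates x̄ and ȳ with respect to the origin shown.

x̄ = 50.57 mm, ȳ = 52.32 mm

vertical leg: A = 18 × 200 = 3600.00, centroid at (9.00, 100.00).
horizontal leg: A = 140 × 30 = 4200.00, centroid at (88.00, 15.00).
gusset: A = ½·80·32 = 1280.00, centroid at (44.67, 40.67).
ΣA = 9080.00 mm²
ΣAx̄ = (3600.00)(9.00) + (4200.00)(88.00) + (1280.00)(44.67) = 459173.33 mm³
ΣAȳ = (3600.00)(100.00) + (4200.00)(15.00) + (1280.00)(40.67) = 475053.33 mm³
x̄ = 459173.33 / 9080.00 = 50.57 mm
ȳ = 475053.33 / 9080.00 = 52.32 mm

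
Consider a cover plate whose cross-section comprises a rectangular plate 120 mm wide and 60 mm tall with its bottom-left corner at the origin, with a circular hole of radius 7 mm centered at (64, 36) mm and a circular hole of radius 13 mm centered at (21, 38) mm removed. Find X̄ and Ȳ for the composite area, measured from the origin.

X̄ = 63.08 mm, Ȳ = 29.21 mm

plate: A = 120 × 60 = 7200.00, centroid at (60.00, 30.00).
hole 1: A = −π·7² = -153.94, centroid at (64.00, 36.00).
hole 2: A = −π·13² = -530.93, centroid at (21.00, 38.00).
ΣA = 6515.13 mm², ΣAX̄ = 410998.45 mm³, ΣAȲ = 190282.92 mm³.
X̄ = 410998.45/6515.13 = 63.08 mm; Ȳ = 190282.92/6515.13 = 29.21 mm.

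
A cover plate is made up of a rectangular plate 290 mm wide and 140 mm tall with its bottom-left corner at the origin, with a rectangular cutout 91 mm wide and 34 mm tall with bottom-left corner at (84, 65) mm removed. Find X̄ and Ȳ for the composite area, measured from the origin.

X̄ = 146.28 mm, Ȳ = 69.01 mm

Part | A | x̄ᵢ | ȳᵢ | A·x̄ᵢ | A·ȳᵢ
plate | 40600.00 | 145.00 | 70.00 | 5887000.00 | 2842000.00
hole | -3094.00 | 129.50 | 82.00 | -400673.00 | -253708.00
Σ | 37506.00 |  |  | 5486327.00 | 2588292.00
X̄ = 5486327.00 / 37506.00 = 146.28 mm
Ȳ = 2588292.00 / 37506.00 = 69.01 mm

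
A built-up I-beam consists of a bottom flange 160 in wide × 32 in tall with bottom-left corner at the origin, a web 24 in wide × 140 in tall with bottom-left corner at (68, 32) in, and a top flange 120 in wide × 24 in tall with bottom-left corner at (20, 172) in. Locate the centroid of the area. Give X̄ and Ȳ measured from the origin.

bottom flange: A = 160 × 32 = 5120.00, centroid at (80.00, 16.00).
web: A = 24 × 140 = 3360.00, centroid at (80.00, 102.00).
top flange: A = 120 × 24 = 2880.00, centroid at (80.00, 184.00).
ΣA = 11360.00 in², ΣAX̄ = 908800.00 in³, ΣAȲ = 954560.00 in³.
X̄ = 908800.00/11360.00 = 80.00 in; Ȳ = 954560.00/11360.00 = 84.03 in.

X̄ = 80.00 in, Ȳ = 84.03 in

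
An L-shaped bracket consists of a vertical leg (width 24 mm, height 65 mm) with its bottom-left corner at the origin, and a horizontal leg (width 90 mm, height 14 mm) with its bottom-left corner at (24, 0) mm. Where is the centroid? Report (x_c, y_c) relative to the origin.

vertical leg: A = 24 × 65 = 1560.00, centroid at (12.00, 32.50).
horizontal leg: A = 90 × 14 = 1260.00, centroid at (69.00, 7.00).
ΣA = 2820.00 mm², ΣAx_c = 105660.00 mm³, ΣAy_c = 59520.00 mm³.
x_c = 105660.00/2820.00 = 37.47 mm; y_c = 59520.00/2820.00 = 21.11 mm.

x_c = 37.47 mm, y_c = 21.11 mm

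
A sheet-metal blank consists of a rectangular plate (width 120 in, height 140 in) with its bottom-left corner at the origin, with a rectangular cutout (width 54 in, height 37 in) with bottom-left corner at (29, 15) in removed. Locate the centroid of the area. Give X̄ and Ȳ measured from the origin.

plate: A = 120 × 140 = 16800.00, centroid at (60.00, 70.00).
hole: A = −(54 × 37) = -1998.00, centroid at (56.00, 33.50).
ΣA = 14802.00 in², ΣAX̄ = 896112.00 in³, ΣAȲ = 1109067.00 in³.
X̄ = 896112.00/14802.00 = 60.54 in; Ȳ = 1109067.00/14802.00 = 74.93 in.

X̄ = 60.54 in, Ȳ = 74.93 in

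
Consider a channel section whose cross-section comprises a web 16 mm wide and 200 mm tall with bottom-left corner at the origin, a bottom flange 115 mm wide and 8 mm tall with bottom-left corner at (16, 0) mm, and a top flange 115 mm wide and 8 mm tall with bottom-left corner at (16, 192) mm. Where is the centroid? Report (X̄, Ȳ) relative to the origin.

X̄ = 31.91 mm, Ȳ = 100.00 mm

Part | A | x̄ᵢ | ȳᵢ | A·x̄ᵢ | A·ȳᵢ
web | 3200.00 | 8.00 | 100.00 | 25600.00 | 320000.00
bottom flange | 920.00 | 73.50 | 4.00 | 67620.00 | 3680.00
top flange | 920.00 | 73.50 | 196.00 | 67620.00 | 180320.00
Σ | 5040.00 |  |  | 160840.00 | 504000.00
X̄ = 160840.00 / 5040.00 = 31.91 mm
Ȳ = 504000.00 / 5040.00 = 100.00 mm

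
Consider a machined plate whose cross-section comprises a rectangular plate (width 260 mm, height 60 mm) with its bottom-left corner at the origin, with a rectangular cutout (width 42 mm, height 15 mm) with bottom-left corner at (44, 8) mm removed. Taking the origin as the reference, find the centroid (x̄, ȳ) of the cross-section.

x̄ = 132.74 mm, ȳ = 30.61 mm

plate: A = 260 × 60 = 15600.00, centroid at (130.00, 30.00).
hole: A = −(42 × 15) = -630.00, centroid at (65.00, 15.50).
ΣA = 14970.00 mm², ΣAx̄ = 1987050.00 mm³, ΣAȳ = 458235.00 mm³.
x̄ = 1987050.00/14970.00 = 132.74 mm; ȳ = 458235.00/14970.00 = 30.61 mm.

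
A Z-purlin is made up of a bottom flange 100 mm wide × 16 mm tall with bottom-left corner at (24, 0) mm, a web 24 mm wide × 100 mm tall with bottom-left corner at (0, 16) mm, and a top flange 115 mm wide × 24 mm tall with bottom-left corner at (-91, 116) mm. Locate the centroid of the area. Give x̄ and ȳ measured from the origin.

x̄ = 8.10 mm, ȳ = 77.59 mm

bottom flange: A = 100 × 16 = 1600.00, centroid at (74.00, 8.00).
web: A = 24 × 100 = 2400.00, centroid at (12.00, 66.00).
top flange: A = 115 × 24 = 2760.00, centroid at (-33.50, 128.00).
ΣA = 6760.00 mm²
ΣAx̄ = (1600.00)(74.00) + (2400.00)(12.00) + (2760.00)(-33.50) = 54740.00 mm³
ΣAȳ = (1600.00)(8.00) + (2400.00)(66.00) + (2760.00)(128.00) = 524480.00 mm³
x̄ = 54740.00 / 6760.00 = 8.10 mm
ȳ = 524480.00 / 6760.00 = 77.59 mm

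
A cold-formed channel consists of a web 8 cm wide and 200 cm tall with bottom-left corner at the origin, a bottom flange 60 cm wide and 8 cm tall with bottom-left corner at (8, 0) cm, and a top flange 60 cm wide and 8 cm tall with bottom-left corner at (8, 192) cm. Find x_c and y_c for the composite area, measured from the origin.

x_c = 16.75 cm, y_c = 100.00 cm

web: A = 8 × 200 = 1600.00, centroid at (4.00, 100.00).
bottom flange: A = 60 × 8 = 480.00, centroid at (38.00, 4.00).
top flange: A = 60 × 8 = 480.00, centroid at (38.00, 196.00).
ΣA = 2560.00 cm²
ΣAx_c = (1600.00)(4.00) + (480.00)(38.00) + (480.00)(38.00) = 42880.00 cm³
ΣAy_c = (1600.00)(100.00) + (480.00)(4.00) + (480.00)(196.00) = 256000.00 cm³
x_c = 42880.00 / 2560.00 = 16.75 cm
y_c = 256000.00 / 2560.00 = 100.00 cm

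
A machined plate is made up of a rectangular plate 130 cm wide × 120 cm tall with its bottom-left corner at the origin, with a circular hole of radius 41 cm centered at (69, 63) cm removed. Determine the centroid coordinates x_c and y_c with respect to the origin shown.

plate: A = 130 × 120 = 15600.00, centroid at (65.00, 60.00).
hole: A = −π·41² = -5281.02, centroid at (69.00, 63.00).
ΣA = 10318.98 cm², ΣAx_c = 649609.81 cm³, ΣAy_c = 603295.91 cm³.
x_c = 649609.81/10318.98 = 62.95 cm; y_c = 603295.91/10318.98 = 58.46 cm.

x_c = 62.95 cm, y_c = 58.46 cm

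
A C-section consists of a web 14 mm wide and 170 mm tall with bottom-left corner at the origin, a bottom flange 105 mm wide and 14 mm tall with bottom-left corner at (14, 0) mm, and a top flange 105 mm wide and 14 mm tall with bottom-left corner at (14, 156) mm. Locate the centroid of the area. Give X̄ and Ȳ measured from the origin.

web: A = 14 × 170 = 2380.00, centroid at (7.00, 85.00).
bottom flange: A = 105 × 14 = 1470.00, centroid at (66.50, 7.00).
top flange: A = 105 × 14 = 1470.00, centroid at (66.50, 163.00).
ΣA = 5320.00 mm², ΣAX̄ = 212170.00 mm³, ΣAȲ = 452200.00 mm³.
X̄ = 212170.00/5320.00 = 39.88 mm; Ȳ = 452200.00/5320.00 = 85.00 mm.

X̄ = 39.88 mm, Ȳ = 85.00 mm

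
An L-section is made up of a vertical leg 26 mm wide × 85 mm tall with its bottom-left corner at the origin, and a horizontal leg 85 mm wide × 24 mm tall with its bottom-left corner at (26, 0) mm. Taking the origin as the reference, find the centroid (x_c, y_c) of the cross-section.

x_c = 39.64 mm, y_c = 27.86 mm

vertical leg: A = 26 × 85 = 2210.00, centroid at (13.00, 42.50).
horizontal leg: A = 85 × 24 = 2040.00, centroid at (68.50, 12.00).
ΣA = 4250.00 mm², ΣAx_c = 168470.00 mm³, ΣAy_c = 118405.00 mm³.
x_c = 168470.00/4250.00 = 39.64 mm; y_c = 118405.00/4250.00 = 27.86 mm.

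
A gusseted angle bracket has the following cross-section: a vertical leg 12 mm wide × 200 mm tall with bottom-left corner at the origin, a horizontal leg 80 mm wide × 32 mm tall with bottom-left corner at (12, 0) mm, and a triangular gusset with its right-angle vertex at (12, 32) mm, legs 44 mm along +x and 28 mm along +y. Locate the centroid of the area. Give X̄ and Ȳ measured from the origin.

vertical leg: A = 12 × 200 = 2400.00, centroid at (6.00, 100.00).
horizontal leg: A = 80 × 32 = 2560.00, centroid at (52.00, 16.00).
gusset: A = ½·44·28 = 616.00, centroid at (26.67, 41.33).
ΣA = 5576.00 mm², ΣAX̄ = 163946.67 mm³, ΣAȲ = 306421.33 mm³.
X̄ = 163946.67/5576.00 = 29.40 mm; Ȳ = 306421.33/5576.00 = 54.95 mm.

X̄ = 29.40 mm, Ȳ = 54.95 mm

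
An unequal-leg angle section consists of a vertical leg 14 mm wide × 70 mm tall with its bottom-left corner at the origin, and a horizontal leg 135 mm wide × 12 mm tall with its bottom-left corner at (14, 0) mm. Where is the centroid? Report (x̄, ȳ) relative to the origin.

x̄ = 53.42 mm, ȳ = 16.93 mm

Part | A | x̄ᵢ | ȳᵢ | A·x̄ᵢ | A·ȳᵢ
vertical leg | 980.00 | 7.00 | 35.00 | 6860.00 | 34300.00
horizontal leg | 1620.00 | 81.50 | 6.00 | 132030.00 | 9720.00
Σ | 2600.00 |  |  | 138890.00 | 44020.00
x̄ = 138890.00 / 2600.00 = 53.42 mm
ȳ = 44020.00 / 2600.00 = 16.93 mm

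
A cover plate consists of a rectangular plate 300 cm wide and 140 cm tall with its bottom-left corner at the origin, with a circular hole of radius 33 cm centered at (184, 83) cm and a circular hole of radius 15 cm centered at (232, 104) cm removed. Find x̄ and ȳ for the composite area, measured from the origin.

Part | A | x̄ᵢ | ȳᵢ | A·x̄ᵢ | A·ȳᵢ
plate | 42000.00 | 150.00 | 70.00 | 6300000.00 | 2940000.00
hole 1 | -3421.19 | 184.00 | 83.00 | -629499.77 | -283959.14
hole 2 | -706.86 | 232.00 | 104.00 | -163991.14 | -73513.27
Σ | 37871.95 |  |  | 5506509.09 | 2582527.60
x̄ = 5506509.09 / 37871.95 = 145.40 cm
ȳ = 2582527.60 / 37871.95 = 68.19 cm

x̄ = 145.40 cm, ȳ = 68.19 cm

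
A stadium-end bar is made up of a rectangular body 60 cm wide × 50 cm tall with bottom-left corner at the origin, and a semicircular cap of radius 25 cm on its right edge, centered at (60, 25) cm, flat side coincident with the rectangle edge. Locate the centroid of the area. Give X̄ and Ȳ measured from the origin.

rectangular body: A = 60 × 50 = 3000.00, centroid at (30.00, 25.00).
semicircular end: A = ½π·25² = 981.75, centroid at (70.61, 25.00).
ΣA = 3981.75 cm²
ΣAX̄ = (3000.00)(30.00) + (981.75)(70.61) = 159321.53 cm³
ΣAȲ = (3000.00)(25.00) + (981.75)(25.00) = 99543.69 cm³
X̄ = 159321.53 / 3981.75 = 40.01 cm
Ȳ = 99543.69 / 3981.75 = 25.00 cm

X̄ = 40.01 cm, Ȳ = 25.00 cm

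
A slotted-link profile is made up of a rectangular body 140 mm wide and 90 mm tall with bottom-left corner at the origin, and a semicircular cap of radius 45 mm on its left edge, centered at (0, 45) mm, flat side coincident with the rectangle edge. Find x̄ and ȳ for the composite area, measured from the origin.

Part | A | x̄ᵢ | ȳᵢ | A·x̄ᵢ | A·ȳᵢ
rectangular body | 12600.00 | 70.00 | 45.00 | 882000.00 | 567000.00
semicircular end | 3180.86 | -19.10 | 45.00 | -60750.00 | 143138.82
Σ | 15780.86 |  |  | 821250.00 | 710138.82
x̄ = 821250.00 / 15780.86 = 52.04 mm
ȳ = 710138.82 / 15780.86 = 45.00 mm

x̄ = 52.04 mm, ȳ = 45.00 mm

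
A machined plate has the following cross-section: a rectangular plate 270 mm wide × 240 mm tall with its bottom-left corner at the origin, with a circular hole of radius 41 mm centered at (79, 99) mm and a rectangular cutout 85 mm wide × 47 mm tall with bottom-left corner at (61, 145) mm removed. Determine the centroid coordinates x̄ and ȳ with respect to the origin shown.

plate: A = 270 × 240 = 64800.00, centroid at (135.00, 120.00).
hole 1: A = −π·41² = -5281.02, centroid at (79.00, 99.00).
hole 2: A = −(85 × 47) = -3995.00, centroid at (103.50, 168.50).
ΣA = 55523.98 mm²
ΣAx̄ = (64800.00)(135.00) + (-5281.02)(79.00) + (-3995.00)(103.50) = 7917317.14 mm³
ΣAȳ = (64800.00)(120.00) + (-5281.02)(99.00) + (-3995.00)(168.50) = 6580021.79 mm³
x̄ = 7917317.14 / 55523.98 = 142.59 mm
ȳ = 6580021.79 / 55523.98 = 118.51 mm

x̄ = 142.59 mm, ȳ = 118.51 mm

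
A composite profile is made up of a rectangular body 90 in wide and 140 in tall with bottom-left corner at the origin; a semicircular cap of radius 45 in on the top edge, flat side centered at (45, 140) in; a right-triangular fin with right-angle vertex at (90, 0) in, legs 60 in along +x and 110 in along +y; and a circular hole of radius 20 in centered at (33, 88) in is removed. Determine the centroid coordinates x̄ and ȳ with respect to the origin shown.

x̄ = 57.88 in, ȳ = 78.46 in

Part | A | x̄ᵢ | ȳᵢ | A·x̄ᵢ | A·ȳᵢ
rectangular body | 12600.00 | 45.00 | 70.00 | 567000.00 | 882000.00
semicircular top | 3180.86 | 45.00 | 159.10 | 143138.82 | 506070.76
triangular fin | 3300.00 | 110.00 | 36.67 | 363000.00 | 121000.00
hole | -1256.64 | 33.00 | 88.00 | -41469.02 | -110584.06
Σ | 17824.23 |  |  | 1031669.79 | 1398486.70
x̄ = 1031669.79 / 17824.23 = 57.88 in
ȳ = 1398486.70 / 17824.23 = 78.46 in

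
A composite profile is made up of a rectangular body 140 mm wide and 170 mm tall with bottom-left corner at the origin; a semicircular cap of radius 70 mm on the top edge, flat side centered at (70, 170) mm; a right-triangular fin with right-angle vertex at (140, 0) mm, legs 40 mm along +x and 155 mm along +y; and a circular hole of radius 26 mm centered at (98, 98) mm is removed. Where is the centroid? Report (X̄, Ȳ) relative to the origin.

Part | A | x̄ᵢ | ȳᵢ | A·x̄ᵢ | A·ȳᵢ
rectangular body | 23800.00 | 70.00 | 85.00 | 1666000.00 | 2023000.00
semicircular top | 7696.90 | 70.00 | 199.71 | 538783.14 | 1537140.01
triangular fin | 3100.00 | 153.33 | 51.67 | 475333.33 | 160166.67
hole | -2123.72 | 98.00 | 98.00 | -208124.23 | -208124.23
Σ | 32473.19 |  |  | 2471992.24 | 3512182.44
X̄ = 2471992.24 / 32473.19 = 76.12 mm
Ȳ = 3512182.44 / 32473.19 = 108.16 mm

X̄ = 76.12 mm, Ȳ = 108.16 mm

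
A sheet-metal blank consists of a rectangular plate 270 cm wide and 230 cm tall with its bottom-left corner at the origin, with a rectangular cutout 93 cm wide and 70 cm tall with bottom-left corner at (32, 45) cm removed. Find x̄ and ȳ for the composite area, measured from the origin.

x̄ = 141.62 cm, ȳ = 119.10 cm

plate: A = 270 × 230 = 62100.00, centroid at (135.00, 115.00).
hole: A = −(93 × 70) = -6510.00, centroid at (78.50, 80.00).
ΣA = 55590.00 cm²
ΣAx̄ = (62100.00)(135.00) + (-6510.00)(78.50) = 7872465.00 cm³
ΣAȳ = (62100.00)(115.00) + (-6510.00)(80.00) = 6620700.00 cm³
x̄ = 7872465.00 / 55590.00 = 141.62 cm
ȳ = 6620700.00 / 55590.00 = 119.10 cm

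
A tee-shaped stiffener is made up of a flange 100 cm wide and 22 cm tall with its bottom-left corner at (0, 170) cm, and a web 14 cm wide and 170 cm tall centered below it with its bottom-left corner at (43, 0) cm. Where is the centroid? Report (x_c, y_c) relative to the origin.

Part | A | x̄ᵢ | ȳᵢ | A·x̄ᵢ | A·ȳᵢ
web | 2380.00 | 50.00 | 85.00 | 119000.00 | 202300.00
flange | 2200.00 | 50.00 | 181.00 | 110000.00 | 398200.00
Σ | 4580.00 |  |  | 229000.00 | 600500.00
x_c = 229000.00 / 4580.00 = 50.00 cm
y_c = 600500.00 / 4580.00 = 131.11 cm

x_c = 50.00 cm, y_c = 131.11 cm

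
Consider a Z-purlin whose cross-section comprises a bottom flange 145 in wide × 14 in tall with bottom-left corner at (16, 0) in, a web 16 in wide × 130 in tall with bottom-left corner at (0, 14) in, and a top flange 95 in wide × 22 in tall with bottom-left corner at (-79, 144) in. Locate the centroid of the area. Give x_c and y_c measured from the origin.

bottom flange: A = 145 × 14 = 2030.00, centroid at (88.50, 7.00).
web: A = 16 × 130 = 2080.00, centroid at (8.00, 79.00).
top flange: A = 95 × 22 = 2090.00, centroid at (-31.50, 155.00).
ΣA = 6200.00 in², ΣAx_c = 130460.00 in³, ΣAy_c = 502480.00 in³.
x_c = 130460.00/6200.00 = 21.04 in; y_c = 502480.00/6200.00 = 81.05 in.

x_c = 21.04 in, y_c = 81.05 in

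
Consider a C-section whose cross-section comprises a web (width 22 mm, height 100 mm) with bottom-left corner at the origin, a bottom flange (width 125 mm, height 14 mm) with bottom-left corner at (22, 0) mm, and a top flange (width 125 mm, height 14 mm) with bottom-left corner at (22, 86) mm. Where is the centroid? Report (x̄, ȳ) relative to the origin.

Part | A | x̄ᵢ | ȳᵢ | A·x̄ᵢ | A·ȳᵢ
web | 2200.00 | 11.00 | 50.00 | 24200.00 | 110000.00
bottom flange | 1750.00 | 84.50 | 7.00 | 147875.00 | 12250.00
top flange | 1750.00 | 84.50 | 93.00 | 147875.00 | 162750.00
Σ | 5700.00 |  |  | 319950.00 | 285000.00
x̄ = 319950.00 / 5700.00 = 56.13 mm
ȳ = 285000.00 / 5700.00 = 50.00 mm

x̄ = 56.13 mm, ȳ = 50.00 mm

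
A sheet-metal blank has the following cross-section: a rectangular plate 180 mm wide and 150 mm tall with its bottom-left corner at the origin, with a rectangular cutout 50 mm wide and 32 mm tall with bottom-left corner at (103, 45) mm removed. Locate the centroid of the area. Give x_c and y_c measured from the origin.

plate: A = 180 × 150 = 27000.00, centroid at (90.00, 75.00).
hole: A = −(50 × 32) = -1600.00, centroid at (128.00, 61.00).
ΣA = 25400.00 mm², ΣAx_c = 2225200.00 mm³, ΣAy_c = 1927400.00 mm³.
x_c = 2225200.00/25400.00 = 87.61 mm; y_c = 1927400.00/25400.00 = 75.88 mm.

x_c = 87.61 mm, y_c = 75.88 mm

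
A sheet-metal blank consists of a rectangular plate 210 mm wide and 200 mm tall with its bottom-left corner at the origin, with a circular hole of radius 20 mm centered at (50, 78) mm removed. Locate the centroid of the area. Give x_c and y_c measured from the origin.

plate: A = 210 × 200 = 42000.00, centroid at (105.00, 100.00).
hole: A = −π·20² = -1256.64, centroid at (50.00, 78.00).
ΣA = 40743.36 mm², ΣAx_c = 4347168.15 mm³, ΣAy_c = 4101982.31 mm³.
x_c = 4347168.15/40743.36 = 106.70 mm; y_c = 4101982.31/40743.36 = 100.68 mm.

x_c = 106.70 mm, y_c = 100.68 mm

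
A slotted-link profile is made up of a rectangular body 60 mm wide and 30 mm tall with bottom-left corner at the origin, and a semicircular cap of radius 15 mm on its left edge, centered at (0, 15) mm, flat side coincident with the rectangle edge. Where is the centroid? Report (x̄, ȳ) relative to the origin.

rectangular body: A = 60 × 30 = 1800.00, centroid at (30.00, 15.00).
semicircular end: A = ½π·15² = 353.43, centroid at (-6.37, 15.00).
ΣA = 2153.43 mm²
ΣAx̄ = (1800.00)(30.00) + (353.43)(-6.37) = 51750.00 mm³
ΣAȳ = (1800.00)(15.00) + (353.43)(15.00) = 32301.44 mm³
x̄ = 51750.00 / 2153.43 = 24.03 mm
ȳ = 32301.44 / 2153.43 = 15.00 mm

x̄ = 24.03 mm, ȳ = 15.00 mm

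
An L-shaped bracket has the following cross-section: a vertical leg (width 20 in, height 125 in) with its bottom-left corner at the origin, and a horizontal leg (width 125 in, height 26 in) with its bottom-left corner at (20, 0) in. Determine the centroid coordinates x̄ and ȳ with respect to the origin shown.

vertical leg: A = 20 × 125 = 2500.00, centroid at (10.00, 62.50).
horizontal leg: A = 125 × 26 = 3250.00, centroid at (82.50, 13.00).
ΣA = 5750.00 in², ΣAx̄ = 293125.00 in³, ΣAȳ = 198500.00 in³.
x̄ = 293125.00/5750.00 = 50.98 in; ȳ = 198500.00/5750.00 = 34.52 in.

x̄ = 50.98 in, ȳ = 34.52 in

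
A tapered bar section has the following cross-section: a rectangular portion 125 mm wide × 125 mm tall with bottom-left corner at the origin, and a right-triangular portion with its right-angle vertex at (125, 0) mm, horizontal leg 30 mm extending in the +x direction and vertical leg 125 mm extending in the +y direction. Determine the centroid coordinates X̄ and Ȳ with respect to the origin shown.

X̄ = 70.27 mm, Ȳ = 60.27 mm

rectangular portion: A = 125 × 125 = 15625.00, centroid at (62.50, 62.50).
triangular portion: A = ½·30·125 = 1875.00, centroid at (135.00, 41.67).
ΣA = 17500.00 mm²
ΣAX̄ = (15625.00)(62.50) + (1875.00)(135.00) = 1229687.50 mm³
ΣAȲ = (15625.00)(62.50) + (1875.00)(41.67) = 1054687.50 mm³
X̄ = 1229687.50 / 17500.00 = 70.27 mm
Ȳ = 1054687.50 / 17500.00 = 60.27 mm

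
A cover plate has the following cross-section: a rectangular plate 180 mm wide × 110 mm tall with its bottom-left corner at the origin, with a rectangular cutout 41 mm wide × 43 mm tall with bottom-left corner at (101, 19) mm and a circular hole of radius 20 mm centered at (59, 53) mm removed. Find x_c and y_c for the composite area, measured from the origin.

x_c = 89.01 mm, y_c = 56.67 mm

Part | A | x̄ᵢ | ȳᵢ | A·x̄ᵢ | A·ȳᵢ
plate | 19800.00 | 90.00 | 55.00 | 1782000.00 | 1089000.00
hole 1 | -1763.00 | 121.50 | 40.50 | -214204.50 | -71401.50
hole 2 | -1256.64 | 59.00 | 53.00 | -74141.59 | -66601.76
Σ | 16780.36 |  |  | 1493653.91 | 950996.74
x_c = 1493653.91 / 16780.36 = 89.01 mm
y_c = 950996.74 / 16780.36 = 56.67 mm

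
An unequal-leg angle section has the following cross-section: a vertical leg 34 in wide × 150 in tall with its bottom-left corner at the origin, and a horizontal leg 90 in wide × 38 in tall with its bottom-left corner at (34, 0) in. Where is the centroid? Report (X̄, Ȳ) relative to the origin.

X̄ = 41.89 in, Ȳ = 52.52 in

Part | A | x̄ᵢ | ȳᵢ | A·x̄ᵢ | A·ȳᵢ
vertical leg | 5100.00 | 17.00 | 75.00 | 86700.00 | 382500.00
horizontal leg | 3420.00 | 79.00 | 19.00 | 270180.00 | 64980.00
Σ | 8520.00 |  |  | 356880.00 | 447480.00
X̄ = 356880.00 / 8520.00 = 41.89 in
Ȳ = 447480.00 / 8520.00 = 52.52 in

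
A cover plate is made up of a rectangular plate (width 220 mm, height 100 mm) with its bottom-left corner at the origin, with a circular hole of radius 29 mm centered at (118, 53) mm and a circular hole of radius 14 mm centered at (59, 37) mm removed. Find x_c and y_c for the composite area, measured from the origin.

x_c = 110.55 mm, y_c = 50.00 mm

plate: A = 220 × 100 = 22000.00, centroid at (110.00, 50.00).
hole 1: A = −π·29² = -2642.08, centroid at (118.00, 53.00).
hole 2: A = −π·14² = -615.75, centroid at (59.00, 37.00).
ΣA = 18742.17 mm²
ΣAx_c = (22000.00)(110.00) + (-2642.08)(118.00) + (-615.75)(59.00) = 2071905.25 mm³
ΣAy_c = (22000.00)(50.00) + (-2642.08)(53.00) + (-615.75)(37.00) = 937186.96 mm³
x_c = 2071905.25 / 18742.17 = 110.55 mm
y_c = 937186.96 / 18742.17 = 50.00 mm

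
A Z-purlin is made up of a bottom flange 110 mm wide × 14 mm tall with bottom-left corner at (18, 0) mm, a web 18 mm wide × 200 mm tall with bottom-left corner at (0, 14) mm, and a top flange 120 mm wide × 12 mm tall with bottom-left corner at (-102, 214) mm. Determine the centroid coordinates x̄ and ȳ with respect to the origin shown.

bottom flange: A = 110 × 14 = 1540.00, centroid at (73.00, 7.00).
web: A = 18 × 200 = 3600.00, centroid at (9.00, 114.00).
top flange: A = 120 × 12 = 1440.00, centroid at (-42.00, 220.00).
ΣA = 6580.00 mm², ΣAx̄ = 84340.00 mm³, ΣAȳ = 737980.00 mm³.
x̄ = 84340.00/6580.00 = 12.82 mm; ȳ = 737980.00/6580.00 = 112.16 mm.

x̄ = 12.82 mm, ȳ = 112.16 mm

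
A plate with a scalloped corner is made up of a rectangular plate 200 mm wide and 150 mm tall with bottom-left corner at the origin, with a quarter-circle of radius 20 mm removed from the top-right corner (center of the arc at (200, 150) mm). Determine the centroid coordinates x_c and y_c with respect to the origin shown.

plate: A = 200 × 150 = 30000.00, centroid at (100.00, 75.00).
removed quarter-circle: A = −¼π·20² = -314.16, centroid at (191.51, 141.51).
ΣA = 29685.84 mm², ΣAx_c = 2939834.81 mm³, ΣAy_c = 2205542.78 mm³.
x_c = 2939834.81/29685.84 = 99.03 mm; y_c = 2205542.78/29685.84 = 74.30 mm.

x_c = 99.03 mm, y_c = 74.30 mm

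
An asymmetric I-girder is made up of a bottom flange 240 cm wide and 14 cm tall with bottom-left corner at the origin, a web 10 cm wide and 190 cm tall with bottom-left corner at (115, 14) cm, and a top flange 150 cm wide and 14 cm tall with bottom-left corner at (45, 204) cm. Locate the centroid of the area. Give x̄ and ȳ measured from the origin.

bottom flange: A = 240 × 14 = 3360.00, centroid at (120.00, 7.00).
web: A = 10 × 190 = 1900.00, centroid at (120.00, 109.00).
top flange: A = 150 × 14 = 2100.00, centroid at (120.00, 211.00).
ΣA = 7360.00 cm², ΣAx̄ = 883200.00 cm³, ΣAȳ = 673720.00 cm³.
x̄ = 883200.00/7360.00 = 120.00 cm; ȳ = 673720.00/7360.00 = 91.54 cm.

x̄ = 120.00 cm, ȳ = 91.54 cm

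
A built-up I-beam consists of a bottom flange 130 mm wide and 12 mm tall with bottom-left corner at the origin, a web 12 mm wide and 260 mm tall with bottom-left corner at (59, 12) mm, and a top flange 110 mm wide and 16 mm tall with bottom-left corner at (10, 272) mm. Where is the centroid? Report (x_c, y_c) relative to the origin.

bottom flange: A = 130 × 12 = 1560.00, centroid at (65.00, 6.00).
web: A = 12 × 260 = 3120.00, centroid at (65.00, 142.00).
top flange: A = 110 × 16 = 1760.00, centroid at (65.00, 280.00).
ΣA = 6440.00 mm², ΣAx_c = 418600.00 mm³, ΣAy_c = 945200.00 mm³.
x_c = 418600.00/6440.00 = 65.00 mm; y_c = 945200.00/6440.00 = 146.77 mm.

x_c = 65.00 mm, y_c = 146.77 mm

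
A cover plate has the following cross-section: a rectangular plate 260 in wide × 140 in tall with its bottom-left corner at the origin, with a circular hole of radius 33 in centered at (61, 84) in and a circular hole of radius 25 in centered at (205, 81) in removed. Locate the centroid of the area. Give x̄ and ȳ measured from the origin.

Part | A | x̄ᵢ | ȳᵢ | A·x̄ᵢ | A·ȳᵢ
plate | 36400.00 | 130.00 | 70.00 | 4732000.00 | 2548000.00
hole 1 | -3421.19 | 61.00 | 84.00 | -208692.86 | -287380.33
hole 2 | -1963.50 | 205.00 | 81.00 | -402516.56 | -159043.13
Σ | 31015.31 |  |  | 4120790.58 | 2101576.54
x̄ = 4120790.58 / 31015.31 = 132.86 in
ȳ = 2101576.54 / 31015.31 = 67.76 in

x̄ = 132.86 in, ȳ = 67.76 in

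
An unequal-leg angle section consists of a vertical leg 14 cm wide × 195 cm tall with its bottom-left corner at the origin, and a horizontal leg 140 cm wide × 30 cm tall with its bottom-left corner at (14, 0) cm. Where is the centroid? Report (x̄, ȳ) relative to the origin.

x̄ = 53.67 cm, ȳ = 47.50 cm

vertical leg: A = 14 × 195 = 2730.00, centroid at (7.00, 97.50).
horizontal leg: A = 140 × 30 = 4200.00, centroid at (84.00, 15.00).
ΣA = 6930.00 cm²
ΣAx̄ = (2730.00)(7.00) + (4200.00)(84.00) = 371910.00 cm³
ΣAȳ = (2730.00)(97.50) + (4200.00)(15.00) = 329175.00 cm³
x̄ = 371910.00 / 6930.00 = 53.67 cm
ȳ = 329175.00 / 6930.00 = 47.50 cm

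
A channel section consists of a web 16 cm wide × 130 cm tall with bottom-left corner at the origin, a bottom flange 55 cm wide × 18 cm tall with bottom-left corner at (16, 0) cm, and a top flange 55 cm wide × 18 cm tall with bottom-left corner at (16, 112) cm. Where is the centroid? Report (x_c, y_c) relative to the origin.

web: A = 16 × 130 = 2080.00, centroid at (8.00, 65.00).
bottom flange: A = 55 × 18 = 990.00, centroid at (43.50, 9.00).
top flange: A = 55 × 18 = 990.00, centroid at (43.50, 121.00).
ΣA = 4060.00 cm², ΣAx_c = 102770.00 cm³, ΣAy_c = 263900.00 cm³.
x_c = 102770.00/4060.00 = 25.31 cm; y_c = 263900.00/4060.00 = 65.00 cm.

x_c = 25.31 cm, y_c = 65.00 cm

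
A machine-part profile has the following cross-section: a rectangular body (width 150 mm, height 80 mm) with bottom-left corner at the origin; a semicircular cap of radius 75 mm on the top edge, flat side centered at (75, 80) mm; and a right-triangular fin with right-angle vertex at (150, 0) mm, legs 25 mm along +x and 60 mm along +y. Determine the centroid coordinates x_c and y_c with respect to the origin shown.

rectangular body: A = 150 × 80 = 12000.00, centroid at (75.00, 40.00).
semicircular top: A = ½π·75² = 8835.73, centroid at (75.00, 111.83).
triangular fin: A = ½·25·60 = 750.00, centroid at (158.33, 20.00).
ΣA = 21585.73 mm², ΣAx_c = 1681429.70 mm³, ΣAy_c = 1483108.35 mm³.
x_c = 1681429.70/21585.73 = 77.90 mm; y_c = 1483108.35/21585.73 = 68.71 mm.

x_c = 77.90 mm, y_c = 68.71 mm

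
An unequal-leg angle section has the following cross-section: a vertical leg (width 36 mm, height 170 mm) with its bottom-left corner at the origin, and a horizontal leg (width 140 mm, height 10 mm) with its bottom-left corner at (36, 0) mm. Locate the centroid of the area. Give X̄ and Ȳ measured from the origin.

X̄ = 34.38 mm, Ȳ = 70.11 mm

vertical leg: A = 36 × 170 = 6120.00, centroid at (18.00, 85.00).
horizontal leg: A = 140 × 10 = 1400.00, centroid at (106.00, 5.00).
ΣA = 7520.00 mm², ΣAX̄ = 258560.00 mm³, ΣAȲ = 527200.00 mm³.
X̄ = 258560.00/7520.00 = 34.38 mm; Ȳ = 527200.00/7520.00 = 70.11 mm.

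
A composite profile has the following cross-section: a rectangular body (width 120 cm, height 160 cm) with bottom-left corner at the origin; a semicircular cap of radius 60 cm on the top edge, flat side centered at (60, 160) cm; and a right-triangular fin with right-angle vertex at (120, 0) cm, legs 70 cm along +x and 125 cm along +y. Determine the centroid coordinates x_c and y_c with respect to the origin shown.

rectangular body: A = 120 × 160 = 19200.00, centroid at (60.00, 80.00).
semicircular top: A = ½π·60² = 5654.87, centroid at (60.00, 185.46).
triangular fin: A = ½·70·125 = 4375.00, centroid at (143.33, 41.67).
ΣA = 29229.87 cm², ΣAx_c = 2118375.34 cm³, ΣAy_c = 2767070.35 cm³.
x_c = 2118375.34/29229.87 = 72.47 cm; y_c = 2767070.35/29229.87 = 94.67 cm.

x_c = 72.47 cm, y_c = 94.67 cm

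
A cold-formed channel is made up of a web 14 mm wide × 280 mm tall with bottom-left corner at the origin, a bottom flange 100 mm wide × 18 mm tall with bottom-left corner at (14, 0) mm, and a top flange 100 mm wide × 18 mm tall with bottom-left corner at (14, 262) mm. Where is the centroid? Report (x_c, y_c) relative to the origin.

x_c = 34.29 mm, y_c = 140.00 mm

web: A = 14 × 280 = 3920.00, centroid at (7.00, 140.00).
bottom flange: A = 100 × 18 = 1800.00, centroid at (64.00, 9.00).
top flange: A = 100 × 18 = 1800.00, centroid at (64.00, 271.00).
ΣA = 7520.00 mm²
ΣAx_c = (3920.00)(7.00) + (1800.00)(64.00) + (1800.00)(64.00) = 257840.00 mm³
ΣAy_c = (3920.00)(140.00) + (1800.00)(9.00) + (1800.00)(271.00) = 1052800.00 mm³
x_c = 257840.00 / 7520.00 = 34.29 mm
y_c = 1052800.00 / 7520.00 = 140.00 mm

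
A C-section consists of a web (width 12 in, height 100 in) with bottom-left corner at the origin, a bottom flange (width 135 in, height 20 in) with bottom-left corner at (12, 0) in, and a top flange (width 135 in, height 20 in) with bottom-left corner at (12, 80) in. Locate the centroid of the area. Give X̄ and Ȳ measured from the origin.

web: A = 12 × 100 = 1200.00, centroid at (6.00, 50.00).
bottom flange: A = 135 × 20 = 2700.00, centroid at (79.50, 10.00).
top flange: A = 135 × 20 = 2700.00, centroid at (79.50, 90.00).
ΣA = 6600.00 in²
ΣAX̄ = (1200.00)(6.00) + (2700.00)(79.50) + (2700.00)(79.50) = 436500.00 in³
ΣAȲ = (1200.00)(50.00) + (2700.00)(10.00) + (2700.00)(90.00) = 330000.00 in³
X̄ = 436500.00 / 6600.00 = 66.14 in
Ȳ = 330000.00 / 6600.00 = 50.00 in

X̄ = 66.14 in, Ȳ = 50.00 in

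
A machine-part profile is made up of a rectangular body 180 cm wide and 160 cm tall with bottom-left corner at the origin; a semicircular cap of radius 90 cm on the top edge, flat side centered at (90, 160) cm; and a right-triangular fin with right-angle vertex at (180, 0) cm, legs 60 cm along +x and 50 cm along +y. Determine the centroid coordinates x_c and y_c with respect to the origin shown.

x_c = 93.84 cm, y_c = 112.75 cm

rectangular body: A = 180 × 160 = 28800.00, centroid at (90.00, 80.00).
semicircular top: A = ½π·90² = 12723.45, centroid at (90.00, 198.20).
triangular fin: A = ½·60·50 = 1500.00, centroid at (200.00, 16.67).
ΣA = 43023.45 cm²
ΣAx_c = (28800.00)(90.00) + (12723.45)(90.00) + (1500.00)(200.00) = 4037110.52 cm³
ΣAy_c = (28800.00)(80.00) + (12723.45)(198.20) + (1500.00)(16.67) = 4850752.04 cm³
x_c = 4037110.52 / 43023.45 = 93.84 cm
y_c = 4850752.04 / 43023.45 = 112.75 cm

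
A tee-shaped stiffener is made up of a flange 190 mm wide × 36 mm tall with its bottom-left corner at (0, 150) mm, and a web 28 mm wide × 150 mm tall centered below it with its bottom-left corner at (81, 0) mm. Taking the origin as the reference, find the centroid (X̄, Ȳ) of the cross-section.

web: A = 28 × 150 = 4200.00, centroid at (95.00, 75.00).
flange: A = 190 × 36 = 6840.00, centroid at (95.00, 168.00).
ΣA = 11040.00 mm²
ΣAX̄ = (4200.00)(95.00) + (6840.00)(95.00) = 1048800.00 mm³
ΣAȲ = (4200.00)(75.00) + (6840.00)(168.00) = 1464120.00 mm³
X̄ = 1048800.00 / 11040.00 = 95.00 mm
Ȳ = 1464120.00 / 11040.00 = 132.62 mm

X̄ = 95.00 mm, Ȳ = 132.62 mm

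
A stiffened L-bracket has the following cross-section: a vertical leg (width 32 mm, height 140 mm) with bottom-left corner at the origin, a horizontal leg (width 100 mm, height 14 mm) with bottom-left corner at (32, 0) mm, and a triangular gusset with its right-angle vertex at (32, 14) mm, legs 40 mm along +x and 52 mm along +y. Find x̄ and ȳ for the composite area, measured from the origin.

x̄ = 33.76 mm, ȳ = 51.44 mm

Part | A | x̄ᵢ | ȳᵢ | A·x̄ᵢ | A·ȳᵢ
vertical leg | 4480.00 | 16.00 | 70.00 | 71680.00 | 313600.00
horizontal leg | 1400.00 | 82.00 | 7.00 | 114800.00 | 9800.00
gusset | 1040.00 | 45.33 | 31.33 | 47146.67 | 32586.67
Σ | 6920.00 |  |  | 233626.67 | 355986.67
x̄ = 233626.67 / 6920.00 = 33.76 mm
ȳ = 355986.67 / 6920.00 = 51.44 mm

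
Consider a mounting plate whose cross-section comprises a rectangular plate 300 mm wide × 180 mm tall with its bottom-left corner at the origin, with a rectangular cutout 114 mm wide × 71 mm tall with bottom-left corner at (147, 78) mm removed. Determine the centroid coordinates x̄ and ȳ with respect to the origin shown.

plate: A = 300 × 180 = 54000.00, centroid at (150.00, 90.00).
hole: A = −(114 × 71) = -8094.00, centroid at (204.00, 113.50).
ΣA = 45906.00 mm²
ΣAx̄ = (54000.00)(150.00) + (-8094.00)(204.00) = 6448824.00 mm³
ΣAȳ = (54000.00)(90.00) + (-8094.00)(113.50) = 3941331.00 mm³
x̄ = 6448824.00 / 45906.00 = 140.48 mm
ȳ = 3941331.00 / 45906.00 = 85.86 mm

x̄ = 140.48 mm, ȳ = 85.86 mm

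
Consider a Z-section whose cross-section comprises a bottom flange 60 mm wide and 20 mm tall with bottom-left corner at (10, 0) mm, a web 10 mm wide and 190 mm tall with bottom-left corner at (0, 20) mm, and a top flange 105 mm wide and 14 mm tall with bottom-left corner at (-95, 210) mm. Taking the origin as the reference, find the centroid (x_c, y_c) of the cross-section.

bottom flange: A = 60 × 20 = 1200.00, centroid at (40.00, 10.00).
web: A = 10 × 190 = 1900.00, centroid at (5.00, 115.00).
top flange: A = 105 × 14 = 1470.00, centroid at (-42.50, 217.00).
ΣA = 4570.00 mm², ΣAx_c = -4975.00 mm³, ΣAy_c = 549490.00 mm³.
x_c = -4975.00/4570.00 = -1.09 mm; y_c = 549490.00/4570.00 = 120.24 mm.

x_c = -1.09 mm, y_c = 120.24 mm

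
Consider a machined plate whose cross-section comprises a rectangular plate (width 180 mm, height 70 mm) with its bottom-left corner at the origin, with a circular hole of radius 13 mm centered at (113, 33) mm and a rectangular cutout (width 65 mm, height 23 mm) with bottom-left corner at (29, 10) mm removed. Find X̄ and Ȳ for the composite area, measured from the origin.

X̄ = 92.87 mm, Ȳ = 37.01 mm

plate: A = 180 × 70 = 12600.00, centroid at (90.00, 35.00).
hole 1: A = −π·13² = -530.93, centroid at (113.00, 33.00).
hole 2: A = −(65 × 23) = -1495.00, centroid at (61.50, 21.50).
ΣA = 10574.07 mm², ΣAX̄ = 982062.51 mm³, ΣAȲ = 391336.84 mm³.
X̄ = 982062.51/10574.07 = 92.87 mm; Ȳ = 391336.84/10574.07 = 37.01 mm.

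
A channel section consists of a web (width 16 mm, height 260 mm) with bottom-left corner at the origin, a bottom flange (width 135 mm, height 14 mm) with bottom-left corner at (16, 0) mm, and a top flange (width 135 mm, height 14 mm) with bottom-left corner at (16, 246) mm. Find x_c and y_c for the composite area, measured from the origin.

web: A = 16 × 260 = 4160.00, centroid at (8.00, 130.00).
bottom flange: A = 135 × 14 = 1890.00, centroid at (83.50, 7.00).
top flange: A = 135 × 14 = 1890.00, centroid at (83.50, 253.00).
ΣA = 7940.00 mm², ΣAx_c = 348910.00 mm³, ΣAy_c = 1032200.00 mm³.
x_c = 348910.00/7940.00 = 43.94 mm; y_c = 1032200.00/7940.00 = 130.00 mm.

x_c = 43.94 mm, y_c = 130.00 mm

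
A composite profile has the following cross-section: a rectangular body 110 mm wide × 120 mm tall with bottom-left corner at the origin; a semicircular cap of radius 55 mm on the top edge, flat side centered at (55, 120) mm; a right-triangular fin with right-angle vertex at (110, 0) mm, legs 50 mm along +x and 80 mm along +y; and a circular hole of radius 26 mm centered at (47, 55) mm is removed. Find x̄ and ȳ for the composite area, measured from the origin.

x̄ = 63.99 mm, ȳ = 79.07 mm

rectangular body: A = 110 × 120 = 13200.00, centroid at (55.00, 60.00).
semicircular top: A = ½π·55² = 4751.66, centroid at (55.00, 143.34).
triangular fin: A = ½·50·80 = 2000.00, centroid at (126.67, 26.67).
hole: A = −π·26² = -2123.72, centroid at (47.00, 55.00).
ΣA = 17827.94 mm², ΣAx̄ = 1140859.89 mm³, ΣAȳ = 1409644.65 mm³.
x̄ = 1140859.89/17827.94 = 63.99 mm; ȳ = 1409644.65/17827.94 = 79.07 mm.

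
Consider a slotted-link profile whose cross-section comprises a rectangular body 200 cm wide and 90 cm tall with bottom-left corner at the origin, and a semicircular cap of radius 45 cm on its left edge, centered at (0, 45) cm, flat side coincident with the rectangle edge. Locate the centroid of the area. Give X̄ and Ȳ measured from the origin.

rectangular body: A = 200 × 90 = 18000.00, centroid at (100.00, 45.00).
semicircular end: A = ½π·45² = 3180.86, centroid at (-19.10, 45.00).
ΣA = 21180.86 cm²
ΣAX̄ = (18000.00)(100.00) + (3180.86)(-19.10) = 1739250.00 cm³
ΣAȲ = (18000.00)(45.00) + (3180.86)(45.00) = 953138.82 cm³
X̄ = 1739250.00 / 21180.86 = 82.11 cm
Ȳ = 953138.82 / 21180.86 = 45.00 cm

X̄ = 82.11 cm, Ȳ = 45.00 cm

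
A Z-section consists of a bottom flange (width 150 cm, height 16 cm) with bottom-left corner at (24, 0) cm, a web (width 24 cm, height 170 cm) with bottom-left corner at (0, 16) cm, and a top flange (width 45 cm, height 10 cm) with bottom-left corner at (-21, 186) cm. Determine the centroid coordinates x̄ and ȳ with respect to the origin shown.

Part | A | x̄ᵢ | ȳᵢ | A·x̄ᵢ | A·ȳᵢ
bottom flange | 2400.00 | 99.00 | 8.00 | 237600.00 | 19200.00
web | 4080.00 | 12.00 | 101.00 | 48960.00 | 412080.00
top flange | 450.00 | 1.50 | 191.00 | 675.00 | 85950.00
Σ | 6930.00 |  |  | 287235.00 | 517230.00
x̄ = 287235.00 / 6930.00 = 41.45 cm
ȳ = 517230.00 / 6930.00 = 74.64 cm

x̄ = 41.45 cm, ȳ = 74.64 cm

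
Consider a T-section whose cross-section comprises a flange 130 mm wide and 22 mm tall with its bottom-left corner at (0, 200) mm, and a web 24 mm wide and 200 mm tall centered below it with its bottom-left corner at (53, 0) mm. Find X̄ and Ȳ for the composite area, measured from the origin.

X̄ = 65.00 mm, Ȳ = 141.44 mm

Part | A | x̄ᵢ | ȳᵢ | A·x̄ᵢ | A·ȳᵢ
web | 4800.00 | 65.00 | 100.00 | 312000.00 | 480000.00
flange | 2860.00 | 65.00 | 211.00 | 185900.00 | 603460.00
Σ | 7660.00 |  |  | 497900.00 | 1083460.00
X̄ = 497900.00 / 7660.00 = 65.00 mm
Ȳ = 1083460.00 / 7660.00 = 141.44 mm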